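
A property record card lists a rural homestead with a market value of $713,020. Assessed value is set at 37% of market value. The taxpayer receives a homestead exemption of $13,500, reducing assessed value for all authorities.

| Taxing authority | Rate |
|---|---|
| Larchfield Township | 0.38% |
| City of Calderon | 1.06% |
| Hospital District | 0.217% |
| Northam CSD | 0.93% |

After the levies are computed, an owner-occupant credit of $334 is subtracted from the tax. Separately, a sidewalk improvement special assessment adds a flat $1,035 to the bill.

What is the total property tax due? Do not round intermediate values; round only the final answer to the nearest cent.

$7,176.71

Assessed value = $713,020 × 0.37 = $263,817.4
Taxable value = $263,817.4 − $13,500 = $250,317.4
Larchfield Township: $250,317.4 × 0.0038 = $951.20612
City of Calderon: $250,317.4 × 0.0106 = $2,653.36444
Hospital District: $250,317.4 × 0.00217 = $543.188758
Northam CSD: $250,317.4 × 0.0093 = $2,327.95182
Levies subtotal = $6,475.711138
After credit = $6,475.711138 − $334 = $6,141.711138
Total = $6,141.711138 + $1,035 = $7,176.711138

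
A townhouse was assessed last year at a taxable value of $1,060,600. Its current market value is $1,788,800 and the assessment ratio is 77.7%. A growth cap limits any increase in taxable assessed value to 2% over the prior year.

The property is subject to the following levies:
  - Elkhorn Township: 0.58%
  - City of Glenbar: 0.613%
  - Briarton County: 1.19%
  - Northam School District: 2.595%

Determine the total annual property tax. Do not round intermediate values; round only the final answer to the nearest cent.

Uncapped assessed value = $1,788,800 × 0.777 = $1,389,897.6
Cap limit = $1,060,600 × 1.02 = $1,081,812
Taxable assessed value = min($1,389,897.6, $1,081,812) = $1,081,812 (cap binds)
Elkhorn Township: $1,081,812 × 0.0058 = $6,274.5096
City of Glenbar: $1,081,812 × 0.00613 = $6,631.50756
Briarton County: $1,081,812 × 0.0119 = $12,873.5628
Northam School District: $1,081,812 × 0.02595 = $28,073.0214
Total = $53,852.60136

$53,852.60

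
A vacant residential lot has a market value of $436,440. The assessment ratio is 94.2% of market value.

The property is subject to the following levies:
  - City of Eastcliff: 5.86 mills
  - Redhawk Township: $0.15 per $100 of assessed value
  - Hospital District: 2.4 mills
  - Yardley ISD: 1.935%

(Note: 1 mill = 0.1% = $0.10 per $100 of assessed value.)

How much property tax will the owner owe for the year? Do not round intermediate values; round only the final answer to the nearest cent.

$11,967.89

Assessed value = $436,440 × 0.942 = $411,126.48
City of Eastcliff: $411,126.48 × 0.00586 = $2,409.2011728
Redhawk Township: $411,126.48 × 0.0015 = $616.68972
Hospital District: $411,126.48 × 0.0024 = $986.703552
Yardley ISD: $411,126.48 × 0.01935 = $7,955.297388
Total = $11,967.8918328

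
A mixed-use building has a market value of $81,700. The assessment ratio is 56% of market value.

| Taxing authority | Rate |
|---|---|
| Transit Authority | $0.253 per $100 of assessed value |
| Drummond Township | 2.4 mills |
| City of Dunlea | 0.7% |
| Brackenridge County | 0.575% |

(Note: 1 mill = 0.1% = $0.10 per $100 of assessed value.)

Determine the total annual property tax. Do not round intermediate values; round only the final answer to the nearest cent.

Assessed value = $81,700 × 0.56 = $45,752
Transit Authority: $45,752 × 0.00253 = $115.75256
Drummond Township: $45,752 × 0.0024 = $109.8048
City of Dunlea: $45,752 × 0.007 = $320.264
Brackenridge County: $45,752 × 0.00575 = $263.074
Total = $808.89536

$808.90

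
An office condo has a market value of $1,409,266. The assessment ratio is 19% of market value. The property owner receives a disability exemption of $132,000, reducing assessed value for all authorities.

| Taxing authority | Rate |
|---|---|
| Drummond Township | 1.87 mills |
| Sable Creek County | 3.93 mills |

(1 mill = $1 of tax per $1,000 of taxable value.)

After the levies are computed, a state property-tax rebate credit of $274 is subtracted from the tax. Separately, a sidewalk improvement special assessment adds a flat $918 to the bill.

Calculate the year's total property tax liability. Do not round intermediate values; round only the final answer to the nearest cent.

$1,431.41

Assessed value = $1,409,266 × 0.19 = $267,760.54
Taxable value = $267,760.54 − $132,000 = $135,760.54
Drummond Township: $135,760.54 × 0.00187 = $253.8722098
Sable Creek County: $135,760.54 × 0.00393 = $533.5389222
Levies subtotal = $787.411132
After credit = $787.411132 − $274 = $513.411132
Total = $513.411132 + $918 = $1,431.411132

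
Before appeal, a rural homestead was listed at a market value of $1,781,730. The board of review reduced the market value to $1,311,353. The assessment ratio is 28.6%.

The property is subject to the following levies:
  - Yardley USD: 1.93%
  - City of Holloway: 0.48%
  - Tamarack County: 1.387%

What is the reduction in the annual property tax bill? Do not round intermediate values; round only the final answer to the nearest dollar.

$5,108

Old assessed value = $1,781,730 × 0.286 = $509,574.78
New assessed value = $1,311,353 × 0.286 = $375,046.958
Combined rate = 0.0193 + 0.0048 + 0.01387 = 0.03797
Old tax = $509,574.78 × 0.03797 = $19,348.5543966
New tax = $375,046.958 × 0.03797 = $14,240.53299526
Reduction = $19,348.5543966 − $14,240.53299526 = $5,108.02140134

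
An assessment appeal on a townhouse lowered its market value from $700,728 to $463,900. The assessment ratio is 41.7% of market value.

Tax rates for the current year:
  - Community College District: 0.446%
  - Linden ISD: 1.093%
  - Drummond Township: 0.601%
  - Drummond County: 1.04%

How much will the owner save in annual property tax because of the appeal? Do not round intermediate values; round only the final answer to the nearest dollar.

Old assessed value = $700,728 × 0.417 = $292,203.576
New assessed value = $463,900 × 0.417 = $193,446.3
Combined rate = 0.00446 + 0.01093 + 0.00601 + 0.0104 = 0.0318
Old tax = $292,203.576 × 0.0318 = $9,292.0737168
New tax = $193,446.3 × 0.0318 = $6,151.59234
Reduction = $9,292.0737168 − $6,151.59234 = $3,140.4813768

$3,140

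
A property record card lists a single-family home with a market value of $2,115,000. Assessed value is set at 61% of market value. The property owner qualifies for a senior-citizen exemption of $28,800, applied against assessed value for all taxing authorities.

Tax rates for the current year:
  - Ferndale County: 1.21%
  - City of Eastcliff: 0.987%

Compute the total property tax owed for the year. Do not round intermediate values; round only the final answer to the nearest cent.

$27,711.86

Assessed value = $2,115,000 × 0.61 = $1,290,150
Taxable value = $1,290,150 − $28,800 = $1,261,350
Ferndale County: $1,261,350 × 0.0121 = $15,262.335
City of Eastcliff: $1,261,350 × 0.00987 = $12,449.5245
Total = $15,262.335 + $12,449.5245 = $27,711.8595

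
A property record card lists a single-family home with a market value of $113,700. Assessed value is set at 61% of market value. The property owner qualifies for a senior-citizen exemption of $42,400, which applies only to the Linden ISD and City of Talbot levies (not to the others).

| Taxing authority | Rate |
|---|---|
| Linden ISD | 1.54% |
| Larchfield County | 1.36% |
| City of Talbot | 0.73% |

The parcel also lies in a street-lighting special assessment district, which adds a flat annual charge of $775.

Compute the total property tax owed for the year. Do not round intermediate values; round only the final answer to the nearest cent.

$2,330.18

Assessed value = $113,700 × 0.61 = $69,357
Linden ISD: ($69,357 − $42,400) × 0.0154 = $26,957 × 0.0154 = $415.1378
Larchfield County: $69,357 × 0.0136 = $943.2552
City of Talbot: ($69,357 − $42,400) × 0.0073 = $26,957 × 0.0073 = $196.7861
Levies subtotal = $1,555.1791
Total = $1,555.1791 + $775 = $2,330.1791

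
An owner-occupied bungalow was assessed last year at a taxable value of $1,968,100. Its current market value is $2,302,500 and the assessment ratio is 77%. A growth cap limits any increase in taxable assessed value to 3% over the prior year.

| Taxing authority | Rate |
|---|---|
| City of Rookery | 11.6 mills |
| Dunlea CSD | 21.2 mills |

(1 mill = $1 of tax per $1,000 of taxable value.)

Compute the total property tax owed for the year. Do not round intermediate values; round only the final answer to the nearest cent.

$58,151.94

Uncapped assessed value = $2,302,500 × 0.77 = $1,772,925
Cap limit = $1,968,100 × 1.03 = $2,027,143
Taxable assessed value = min($1,772,925, $2,027,143) = $1,772,925 (cap does not bind)
City of Rookery: $1,772,925 × 0.0116 = $20,565.93
Dunlea CSD: $1,772,925 × 0.0212 = $37,586.01
Total = $58,151.94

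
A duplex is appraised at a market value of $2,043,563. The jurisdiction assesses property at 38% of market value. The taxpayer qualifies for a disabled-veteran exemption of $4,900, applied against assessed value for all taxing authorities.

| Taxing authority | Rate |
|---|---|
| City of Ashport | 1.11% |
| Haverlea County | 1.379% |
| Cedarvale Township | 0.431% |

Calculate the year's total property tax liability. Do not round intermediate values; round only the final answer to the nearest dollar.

$22,532

Assessed value = $2,043,563 × 0.38 = $776,553.94
Taxable value = $776,553.94 − $4,900 = $771,653.94
City of Ashport: $771,653.94 × 0.0111 = $8,565.358734
Haverlea County: $771,653.94 × 0.01379 = $10,641.1078326
Cedarvale Township: $771,653.94 × 0.00431 = $3,325.8284814
Total = $8,565.358734 + $10,641.1078326 + $3,325.8284814 = $22,532.295048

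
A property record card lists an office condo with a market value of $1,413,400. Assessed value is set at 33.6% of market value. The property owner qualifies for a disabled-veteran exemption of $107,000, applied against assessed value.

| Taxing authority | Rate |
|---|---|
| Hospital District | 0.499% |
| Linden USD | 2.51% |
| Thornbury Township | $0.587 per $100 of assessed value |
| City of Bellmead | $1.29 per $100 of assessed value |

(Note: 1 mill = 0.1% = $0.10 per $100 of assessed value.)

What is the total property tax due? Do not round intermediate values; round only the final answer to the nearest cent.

Assessed value = $1,413,400 × 0.336 = $474,902.4
Taxable value = $474,902.4 − $107,000 = $367,902.4
Hospital District: $367,902.4 × 0.00499 = $1,835.832976
Linden USD: $367,902.4 × 0.0251 = $9,234.35024
Thornbury Township: $367,902.4 × 0.00587 = $2,159.587088
City of Bellmead: $367,902.4 × 0.0129 = $4,745.94096
Total = $17,975.711264

$17,975.71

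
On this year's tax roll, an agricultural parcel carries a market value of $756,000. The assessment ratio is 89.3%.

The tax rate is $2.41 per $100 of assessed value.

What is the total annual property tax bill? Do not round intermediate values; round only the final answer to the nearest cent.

$16,270.10

Assessed value = $756,000 × 0.893 = $675,108
Tax = $675,108 × 0.0241 = $16,270.1028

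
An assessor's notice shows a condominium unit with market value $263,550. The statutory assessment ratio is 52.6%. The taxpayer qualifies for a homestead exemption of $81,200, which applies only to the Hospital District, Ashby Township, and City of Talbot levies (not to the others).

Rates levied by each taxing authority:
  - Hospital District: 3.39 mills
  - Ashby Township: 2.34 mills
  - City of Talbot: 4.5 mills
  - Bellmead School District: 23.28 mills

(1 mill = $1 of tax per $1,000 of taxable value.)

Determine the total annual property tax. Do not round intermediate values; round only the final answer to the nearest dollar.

$3,815

Assessed value = $263,550 × 0.526 = $138,627.3
Hospital District: ($138,627.3 − $81,200) × 0.00339 = $57,427.3 × 0.00339 = $194.678547
Ashby Township: ($138,627.3 − $81,200) × 0.00234 = $57,427.3 × 0.00234 = $134.379882
City of Talbot: ($138,627.3 − $81,200) × 0.0045 = $57,427.3 × 0.0045 = $258.42285
Bellmead School District: $138,627.3 × 0.02328 = $3,227.243544
Total = $3,814.724823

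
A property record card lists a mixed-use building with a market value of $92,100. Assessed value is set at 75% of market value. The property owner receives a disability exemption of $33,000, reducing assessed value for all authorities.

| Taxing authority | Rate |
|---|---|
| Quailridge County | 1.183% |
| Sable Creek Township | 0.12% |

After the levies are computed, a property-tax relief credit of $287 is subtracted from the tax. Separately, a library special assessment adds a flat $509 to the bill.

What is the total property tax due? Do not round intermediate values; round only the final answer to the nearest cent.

Assessed value = $92,100 × 0.75 = $69,075
Taxable value = $69,075 − $33,000 = $36,075
Quailridge County: $36,075 × 0.01183 = $426.76725
Sable Creek Township: $36,075 × 0.0012 = $43.29
Levies subtotal = $470.05725
After credit = $470.05725 − $287 = $183.05725
Total = $183.05725 + $509 = $692.05725

$692.06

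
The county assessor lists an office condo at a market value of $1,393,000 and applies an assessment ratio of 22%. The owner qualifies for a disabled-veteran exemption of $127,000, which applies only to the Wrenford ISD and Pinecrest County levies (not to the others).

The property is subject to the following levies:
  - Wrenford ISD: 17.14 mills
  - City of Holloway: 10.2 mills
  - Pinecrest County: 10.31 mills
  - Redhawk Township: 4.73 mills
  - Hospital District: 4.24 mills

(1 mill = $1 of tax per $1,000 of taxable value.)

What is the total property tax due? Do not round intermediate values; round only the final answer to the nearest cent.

$10,801.02

Assessed value = $1,393,000 × 0.22 = $306,460
Wrenford ISD: ($306,460 − $127,000) × 0.01714 = $179,460 × 0.01714 = $3,075.9444
City of Holloway: $306,460 × 0.0102 = $3,125.892
Pinecrest County: ($306,460 − $127,000) × 0.01031 = $179,460 × 0.01031 = $1,850.2326
Redhawk Township: $306,460 × 0.00473 = $1,449.5558
Hospital District: $306,460 × 0.00424 = $1,299.3904
Total = $10,801.0152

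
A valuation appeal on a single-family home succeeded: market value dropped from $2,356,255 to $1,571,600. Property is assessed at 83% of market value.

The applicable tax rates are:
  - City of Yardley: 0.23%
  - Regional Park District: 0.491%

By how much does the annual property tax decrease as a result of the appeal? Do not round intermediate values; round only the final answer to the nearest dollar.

$4,696

Old assessed value = $2,356,255 × 0.83 = $1,955,691.65
New assessed value = $1,571,600 × 0.83 = $1,304,428
Combined rate = 0.0023 + 0.00491 = 0.00721
Old tax = $1,955,691.65 × 0.00721 = $14,100.5367965
New tax = $1,304,428 × 0.00721 = $9,404.92588
Reduction = $14,100.5367965 − $9,404.92588 = $4,695.6109165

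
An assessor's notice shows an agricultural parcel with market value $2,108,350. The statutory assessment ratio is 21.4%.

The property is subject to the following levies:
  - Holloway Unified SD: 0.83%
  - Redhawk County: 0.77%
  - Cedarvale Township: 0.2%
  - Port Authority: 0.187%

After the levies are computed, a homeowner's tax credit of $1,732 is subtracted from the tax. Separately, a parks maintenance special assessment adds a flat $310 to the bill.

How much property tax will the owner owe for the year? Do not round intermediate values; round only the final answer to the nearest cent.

Assessed value = $2,108,350 × 0.214 = $451,186.9
Holloway Unified SD: $451,186.9 × 0.0083 = $3,744.85127
Redhawk County: $451,186.9 × 0.0077 = $3,474.13913
Cedarvale Township: $451,186.9 × 0.002 = $902.3738
Port Authority: $451,186.9 × 0.00187 = $843.719503
Levies subtotal = $8,965.083703
After credit = $8,965.083703 − $1,732 = $7,233.083703
Total = $7,233.083703 + $310 = $7,543.083703

$7,543.08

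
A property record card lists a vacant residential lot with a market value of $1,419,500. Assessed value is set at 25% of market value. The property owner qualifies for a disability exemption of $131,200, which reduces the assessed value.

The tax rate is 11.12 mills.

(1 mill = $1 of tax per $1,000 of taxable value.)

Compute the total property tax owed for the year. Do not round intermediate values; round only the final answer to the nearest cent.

Assessed value = $1,419,500 × 0.25 = $354,875
Taxable value = $354,875 − $131,200 = $223,675
Tax = $223,675 × 0.01112 = $2,487.266

$2,487.27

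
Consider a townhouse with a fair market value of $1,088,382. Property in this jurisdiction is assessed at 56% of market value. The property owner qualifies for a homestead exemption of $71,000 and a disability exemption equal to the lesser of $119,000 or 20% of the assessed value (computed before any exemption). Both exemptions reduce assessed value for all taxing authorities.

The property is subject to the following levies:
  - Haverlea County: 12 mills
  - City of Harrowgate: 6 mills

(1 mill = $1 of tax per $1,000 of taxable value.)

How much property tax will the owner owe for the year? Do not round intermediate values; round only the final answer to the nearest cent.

$7,550.89

Assessed value = $1,088,382 × 0.56 = $609,493.92
Disability exemption = min($119,000, 20% × $609,493.92) = min($119,000, $121,898.784) = $119,000 (dollar cap binds)
Taxable value = $609,493.92 − $71,000 − $119,000 = $419,493.92
Haverlea County: $419,493.92 × 0.012 = $5,033.92704
City of Harrowgate: $419,493.92 × 0.006 = $2,516.96352
Total = $7,550.89056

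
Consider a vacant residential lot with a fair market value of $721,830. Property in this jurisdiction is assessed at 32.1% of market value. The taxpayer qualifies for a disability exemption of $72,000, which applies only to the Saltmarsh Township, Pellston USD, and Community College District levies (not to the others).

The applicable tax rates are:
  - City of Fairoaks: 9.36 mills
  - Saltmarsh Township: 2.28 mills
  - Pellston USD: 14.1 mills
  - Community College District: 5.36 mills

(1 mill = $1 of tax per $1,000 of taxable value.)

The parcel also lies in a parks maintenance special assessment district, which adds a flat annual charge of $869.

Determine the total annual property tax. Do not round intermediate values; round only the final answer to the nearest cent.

Assessed value = $721,830 × 0.321 = $231,707.43
City of Fairoaks: $231,707.43 × 0.00936 = $2,168.7815448
Saltmarsh Township: ($231,707.43 − $72,000) × 0.00228 = $159,707.43 × 0.00228 = $364.1329404
Pellston USD: ($231,707.43 − $72,000) × 0.0141 = $159,707.43 × 0.0141 = $2,251.874763
Community College District: ($231,707.43 − $72,000) × 0.00536 = $159,707.43 × 0.00536 = $856.0318248
Levies subtotal = $5,640.821073
Total = $5,640.821073 + $869 = $6,509.821073

$6,509.82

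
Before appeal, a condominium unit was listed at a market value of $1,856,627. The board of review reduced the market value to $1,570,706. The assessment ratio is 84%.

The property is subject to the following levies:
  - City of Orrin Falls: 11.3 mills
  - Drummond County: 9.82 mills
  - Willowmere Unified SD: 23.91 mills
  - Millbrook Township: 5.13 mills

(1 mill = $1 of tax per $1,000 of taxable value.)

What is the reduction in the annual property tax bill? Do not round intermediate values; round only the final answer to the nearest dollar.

Old assessed value = $1,856,627 × 0.84 = $1,559,566.68
New assessed value = $1,570,706 × 0.84 = $1,319,393.04
Combined rate = 0.0113 + 0.00982 + 0.02391 + 0.00513 = 0.05016
Old tax = $1,559,566.68 × 0.05016 = $78,227.8646688
New tax = $1,319,393.04 × 0.05016 = $66,180.7548864
Reduction = $78,227.8646688 − $66,180.7548864 = $12,047.1097824

$12,047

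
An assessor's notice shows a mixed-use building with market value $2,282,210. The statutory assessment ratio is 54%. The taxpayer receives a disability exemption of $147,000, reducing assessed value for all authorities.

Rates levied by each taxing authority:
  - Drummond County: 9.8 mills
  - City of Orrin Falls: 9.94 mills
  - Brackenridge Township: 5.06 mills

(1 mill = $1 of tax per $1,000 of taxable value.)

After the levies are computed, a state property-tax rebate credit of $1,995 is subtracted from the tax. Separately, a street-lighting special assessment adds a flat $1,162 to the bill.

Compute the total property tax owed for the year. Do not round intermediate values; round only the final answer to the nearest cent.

$26,084.76

Assessed value = $2,282,210 × 0.54 = $1,232,393.4
Taxable value = $1,232,393.4 − $147,000 = $1,085,393.4
Drummond County: $1,085,393.4 × 0.0098 = $10,636.85532
City of Orrin Falls: $1,085,393.4 × 0.00994 = $10,788.810396
Brackenridge Township: $1,085,393.4 × 0.00506 = $5,492.090604
Levies subtotal = $26,917.75632
After credit = $26,917.75632 − $1,995 = $24,922.75632
Total = $24,922.75632 + $1,162 = $26,084.75632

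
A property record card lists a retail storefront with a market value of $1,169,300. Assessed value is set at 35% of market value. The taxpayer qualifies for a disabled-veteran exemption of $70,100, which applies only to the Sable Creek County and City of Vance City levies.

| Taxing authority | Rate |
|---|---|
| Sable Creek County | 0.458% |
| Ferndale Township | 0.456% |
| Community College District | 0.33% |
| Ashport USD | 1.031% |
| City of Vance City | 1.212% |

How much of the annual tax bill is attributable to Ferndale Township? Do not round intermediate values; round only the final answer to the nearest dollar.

$1,866

Assessed value = $1,169,300 × 0.35 = $409,255
Ferndale Township taxable value = $409,255 (exemption does not apply)
Ferndale Township levy = $409,255 × 0.00456 = $1,866.2028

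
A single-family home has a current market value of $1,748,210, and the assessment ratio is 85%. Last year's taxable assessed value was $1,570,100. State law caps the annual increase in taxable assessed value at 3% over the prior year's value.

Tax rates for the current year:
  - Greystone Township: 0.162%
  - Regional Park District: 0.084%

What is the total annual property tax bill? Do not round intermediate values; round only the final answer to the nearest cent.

Uncapped assessed value = $1,748,210 × 0.85 = $1,485,978.5
Cap limit = $1,570,100 × 1.03 = $1,617,203
Taxable assessed value = min($1,485,978.5, $1,617,203) = $1,485,978.5 (cap does not bind)
Greystone Township: $1,485,978.5 × 0.00162 = $2,407.28517
Regional Park District: $1,485,978.5 × 0.00084 = $1,248.22194
Total = $3,655.50711

$3,655.51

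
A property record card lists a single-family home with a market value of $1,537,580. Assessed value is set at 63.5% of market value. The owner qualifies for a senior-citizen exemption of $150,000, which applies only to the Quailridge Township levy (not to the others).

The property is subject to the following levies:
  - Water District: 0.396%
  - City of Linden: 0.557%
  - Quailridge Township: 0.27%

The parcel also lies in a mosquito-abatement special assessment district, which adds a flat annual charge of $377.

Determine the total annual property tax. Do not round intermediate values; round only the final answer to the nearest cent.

$11,912.92

Assessed value = $1,537,580 × 0.635 = $976,363.3
Water District: $976,363.3 × 0.00396 = $3,866.398668
City of Linden: $976,363.3 × 0.00557 = $5,438.343581
Quailridge Township: ($976,363.3 − $150,000) × 0.0027 = $826,363.3 × 0.0027 = $2,231.18091
Levies subtotal = $11,535.923159
Total = $11,535.923159 + $377 = $11,912.923159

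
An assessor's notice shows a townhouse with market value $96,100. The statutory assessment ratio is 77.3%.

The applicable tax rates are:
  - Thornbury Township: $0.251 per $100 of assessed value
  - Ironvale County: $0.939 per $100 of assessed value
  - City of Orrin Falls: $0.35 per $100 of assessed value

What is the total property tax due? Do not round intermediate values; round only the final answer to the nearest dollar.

Assessed value = $96,100 × 0.773 = $74,285.3
Thornbury Township: $74,285.3 × 0.00251 = $186.456103
Ironvale County: $74,285.3 × 0.00939 = $697.538967
City of Orrin Falls: $74,285.3 × 0.0035 = $259.99855
Total = $186.456103 + $697.538967 + $259.99855 = $1,143.99362

$1,144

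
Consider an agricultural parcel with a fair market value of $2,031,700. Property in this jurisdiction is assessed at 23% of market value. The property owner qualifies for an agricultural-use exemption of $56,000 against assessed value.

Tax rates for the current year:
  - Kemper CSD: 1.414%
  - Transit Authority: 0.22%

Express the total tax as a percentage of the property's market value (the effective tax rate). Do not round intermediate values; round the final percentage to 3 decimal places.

0.331%

Assessed value = $2,031,700 × 0.23 = $467,291
Taxable value = $467,291 − $56,000 = $411,291
Kemper CSD: $411,291 × 0.01414 = $5,815.65474
Transit Authority: $411,291 × 0.0022 = $904.8402
Total tax = $6,720.49494
Effective rate = $6,720.49494 ÷ $2,031,700 = 0.331% of market value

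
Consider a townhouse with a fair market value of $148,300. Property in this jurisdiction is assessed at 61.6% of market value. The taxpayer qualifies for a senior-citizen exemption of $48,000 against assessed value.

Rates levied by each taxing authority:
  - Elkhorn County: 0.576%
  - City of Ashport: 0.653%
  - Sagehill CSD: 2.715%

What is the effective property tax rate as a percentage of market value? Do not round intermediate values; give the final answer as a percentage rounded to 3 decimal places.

Assessed value = $148,300 × 0.616 = $91,352.8
Taxable value = $91,352.8 − $48,000 = $43,352.8
Elkhorn County: $43,352.8 × 0.00576 = $249.712128
City of Ashport: $43,352.8 × 0.00653 = $283.093784
Sagehill CSD: $43,352.8 × 0.02715 = $1,177.02852
Total tax = $1,709.834432
Effective rate = $1,709.834432 ÷ $148,300 = 1.153% of market value

1.153%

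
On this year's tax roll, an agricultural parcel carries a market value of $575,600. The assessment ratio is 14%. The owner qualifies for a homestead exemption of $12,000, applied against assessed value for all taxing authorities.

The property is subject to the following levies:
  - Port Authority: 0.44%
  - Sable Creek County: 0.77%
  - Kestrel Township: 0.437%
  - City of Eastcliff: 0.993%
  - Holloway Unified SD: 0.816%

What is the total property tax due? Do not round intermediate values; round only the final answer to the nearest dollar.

Assessed value = $575,600 × 0.14 = $80,584
Taxable value = $80,584 − $12,000 = $68,584
Port Authority: $68,584 × 0.0044 = $301.7696
Sable Creek County: $68,584 × 0.0077 = $528.0968
Kestrel Township: $68,584 × 0.00437 = $299.71208
City of Eastcliff: $68,584 × 0.00993 = $681.03912
Holloway Unified SD: $68,584 × 0.00816 = $559.64544
Total = $301.7696 + $528.0968 + $299.71208 + $681.03912 + $559.64544 = $2,370.26304

$2,370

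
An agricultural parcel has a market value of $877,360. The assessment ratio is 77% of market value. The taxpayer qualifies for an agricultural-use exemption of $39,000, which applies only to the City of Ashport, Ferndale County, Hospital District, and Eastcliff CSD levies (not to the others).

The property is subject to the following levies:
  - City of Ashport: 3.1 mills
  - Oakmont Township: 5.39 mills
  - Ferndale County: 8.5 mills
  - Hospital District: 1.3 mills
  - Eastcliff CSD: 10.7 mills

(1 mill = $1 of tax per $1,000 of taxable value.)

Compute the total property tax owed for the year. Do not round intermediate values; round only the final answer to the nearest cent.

$18,664.29

Assessed value = $877,360 × 0.77 = $675,567.2
City of Ashport: ($675,567.2 − $39,000) × 0.0031 = $636,567.2 × 0.0031 = $1,973.35832
Oakmont Township: $675,567.2 × 0.00539 = $3,641.307208
Ferndale County: ($675,567.2 − $39,000) × 0.0085 = $636,567.2 × 0.0085 = $5,410.8212
Hospital District: ($675,567.2 − $39,000) × 0.0013 = $636,567.2 × 0.0013 = $827.53736
Eastcliff CSD: ($675,567.2 − $39,000) × 0.0107 = $636,567.2 × 0.0107 = $6,811.26904
Total = $18,664.293128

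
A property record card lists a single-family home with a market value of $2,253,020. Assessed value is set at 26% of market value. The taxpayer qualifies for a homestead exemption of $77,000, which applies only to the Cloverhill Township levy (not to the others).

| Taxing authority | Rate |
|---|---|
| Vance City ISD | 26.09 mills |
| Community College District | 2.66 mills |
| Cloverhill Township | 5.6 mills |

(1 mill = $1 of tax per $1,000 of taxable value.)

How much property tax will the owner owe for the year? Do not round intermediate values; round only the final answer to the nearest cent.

$19,690.52

Assessed value = $2,253,020 × 0.26 = $585,785.2
Vance City ISD: $585,785.2 × 0.02609 = $15,283.135868
Community College District: $585,785.2 × 0.00266 = $1,558.188632
Cloverhill Township: ($585,785.2 − $77,000) × 0.0056 = $508,785.2 × 0.0056 = $2,849.19712
Total = $19,690.52162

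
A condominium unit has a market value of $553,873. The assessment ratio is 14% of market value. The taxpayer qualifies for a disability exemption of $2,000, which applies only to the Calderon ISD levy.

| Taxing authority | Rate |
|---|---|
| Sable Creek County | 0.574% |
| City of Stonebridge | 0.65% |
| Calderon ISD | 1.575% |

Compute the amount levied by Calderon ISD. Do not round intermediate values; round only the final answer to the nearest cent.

$1,189.79

Assessed value = $553,873 × 0.14 = $77,542.22
Calderon ISD taxable value = $77,542.22 − $2,000 = $75,542.22
Calderon ISD levy = $75,542.22 × 0.01575 = $1,189.789965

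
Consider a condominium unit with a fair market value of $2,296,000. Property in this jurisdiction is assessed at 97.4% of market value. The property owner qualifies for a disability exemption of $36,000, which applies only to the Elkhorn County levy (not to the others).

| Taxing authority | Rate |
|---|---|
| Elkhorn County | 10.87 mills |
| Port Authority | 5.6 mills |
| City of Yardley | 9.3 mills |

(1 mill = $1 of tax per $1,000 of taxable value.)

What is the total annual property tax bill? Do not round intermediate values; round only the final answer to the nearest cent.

$57,238.23

Assessed value = $2,296,000 × 0.974 = $2,236,304
Elkhorn County: ($2,236,304 − $36,000) × 0.01087 = $2,200,304 × 0.01087 = $23,917.30448
Port Authority: $2,236,304 × 0.0056 = $12,523.3024
City of Yardley: $2,236,304 × 0.0093 = $20,797.6272
Total = $57,238.23408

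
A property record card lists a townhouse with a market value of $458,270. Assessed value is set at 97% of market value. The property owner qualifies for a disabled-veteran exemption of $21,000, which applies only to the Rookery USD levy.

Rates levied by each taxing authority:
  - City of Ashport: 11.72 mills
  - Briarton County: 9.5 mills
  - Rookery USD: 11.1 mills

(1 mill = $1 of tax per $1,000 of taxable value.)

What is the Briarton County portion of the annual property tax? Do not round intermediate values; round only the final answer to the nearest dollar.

Assessed value = $458,270 × 0.97 = $444,521.9
Briarton County taxable value = $444,521.9 (exemption does not apply)
Briarton County levy = $444,521.9 × 0.0095 = $4,222.95805

$4,223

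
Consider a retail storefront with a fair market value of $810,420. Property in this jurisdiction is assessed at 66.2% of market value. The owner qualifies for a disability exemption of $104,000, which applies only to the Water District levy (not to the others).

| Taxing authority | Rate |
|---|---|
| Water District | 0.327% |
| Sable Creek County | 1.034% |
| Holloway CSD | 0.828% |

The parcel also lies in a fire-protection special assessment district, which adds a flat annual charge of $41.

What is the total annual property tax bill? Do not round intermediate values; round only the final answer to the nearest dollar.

$11,445

Assessed value = $810,420 × 0.662 = $536,498.04
Water District: ($536,498.04 − $104,000) × 0.00327 = $432,498.04 × 0.00327 = $1,414.2685908
Sable Creek County: $536,498.04 × 0.01034 = $5,547.3897336
Holloway CSD: $536,498.04 × 0.00828 = $4,442.2037712
Levies subtotal = $11,403.8620956
Total = $11,403.8620956 + $41 = $11,444.8620956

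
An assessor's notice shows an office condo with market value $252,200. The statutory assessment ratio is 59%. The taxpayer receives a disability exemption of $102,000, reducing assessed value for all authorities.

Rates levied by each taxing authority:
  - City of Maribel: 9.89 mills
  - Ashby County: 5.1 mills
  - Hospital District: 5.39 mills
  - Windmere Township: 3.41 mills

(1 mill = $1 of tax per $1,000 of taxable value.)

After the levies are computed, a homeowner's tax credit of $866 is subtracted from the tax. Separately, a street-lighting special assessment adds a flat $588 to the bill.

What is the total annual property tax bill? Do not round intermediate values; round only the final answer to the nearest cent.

Assessed value = $252,200 × 0.59 = $148,798
Taxable value = $148,798 − $102,000 = $46,798
City of Maribel: $46,798 × 0.00989 = $462.83222
Ashby County: $46,798 × 0.0051 = $238.6698
Hospital District: $46,798 × 0.00539 = $252.24122
Windmere Township: $46,798 × 0.00341 = $159.58118
Levies subtotal = $1,113.32442
After credit = $1,113.32442 − $866 = $247.32442
Total = $247.32442 + $588 = $835.32442

$835.32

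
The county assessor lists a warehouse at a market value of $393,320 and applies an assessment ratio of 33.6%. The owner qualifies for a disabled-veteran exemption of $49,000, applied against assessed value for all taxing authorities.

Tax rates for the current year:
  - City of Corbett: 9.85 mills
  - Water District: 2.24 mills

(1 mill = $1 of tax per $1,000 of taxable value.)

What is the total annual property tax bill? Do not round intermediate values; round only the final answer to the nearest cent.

Assessed value = $393,320 × 0.336 = $132,155.52
Taxable value = $132,155.52 − $49,000 = $83,155.52
City of Corbett: $83,155.52 × 0.00985 = $819.081872
Water District: $83,155.52 × 0.00224 = $186.2683648
Total = $819.081872 + $186.2683648 = $1,005.3502368

$1,005.35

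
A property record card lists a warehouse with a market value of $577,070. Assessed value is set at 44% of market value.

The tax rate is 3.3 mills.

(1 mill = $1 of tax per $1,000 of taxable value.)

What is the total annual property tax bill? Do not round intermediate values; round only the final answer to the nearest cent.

Assessed value = $577,070 × 0.44 = $253,910.8
Tax = $253,910.8 × 0.0033 = $837.90564

$837.91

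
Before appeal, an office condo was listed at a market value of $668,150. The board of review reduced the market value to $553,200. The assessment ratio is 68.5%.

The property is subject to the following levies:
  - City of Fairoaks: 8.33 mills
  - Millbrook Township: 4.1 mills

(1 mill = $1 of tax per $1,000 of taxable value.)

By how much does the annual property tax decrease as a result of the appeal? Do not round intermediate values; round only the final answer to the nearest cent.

Old assessed value = $668,150 × 0.685 = $457,682.75
New assessed value = $553,200 × 0.685 = $378,942
Combined rate = 0.00833 + 0.0041 = 0.01243
Old tax = $457,682.75 × 0.01243 = $5,688.9965825
New tax = $378,942 × 0.01243 = $4,710.24906
Reduction = $5,688.9965825 − $4,710.24906 = $978.7475225

$978.75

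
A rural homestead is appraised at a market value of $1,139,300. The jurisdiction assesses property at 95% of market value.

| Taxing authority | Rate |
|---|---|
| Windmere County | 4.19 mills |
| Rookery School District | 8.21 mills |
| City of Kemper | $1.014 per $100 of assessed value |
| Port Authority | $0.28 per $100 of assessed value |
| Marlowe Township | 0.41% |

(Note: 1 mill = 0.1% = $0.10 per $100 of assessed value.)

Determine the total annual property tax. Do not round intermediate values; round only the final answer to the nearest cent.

$31,863.94

Assessed value = $1,139,300 × 0.95 = $1,082,335
Windmere County: $1,082,335 × 0.00419 = $4,534.98365
Rookery School District: $1,082,335 × 0.00821 = $8,885.97035
City of Kemper: $1,082,335 × 0.01014 = $10,974.8769
Port Authority: $1,082,335 × 0.0028 = $3,030.538
Marlowe Township: $1,082,335 × 0.0041 = $4,437.5735
Total = $31,863.9424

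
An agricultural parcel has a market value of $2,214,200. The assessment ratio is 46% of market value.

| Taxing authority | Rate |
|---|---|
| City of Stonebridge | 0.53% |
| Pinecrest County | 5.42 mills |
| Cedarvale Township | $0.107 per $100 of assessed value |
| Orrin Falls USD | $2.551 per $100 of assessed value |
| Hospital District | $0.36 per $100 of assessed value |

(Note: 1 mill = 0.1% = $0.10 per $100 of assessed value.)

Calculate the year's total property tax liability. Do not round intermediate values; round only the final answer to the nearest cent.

Assessed value = $2,214,200 × 0.46 = $1,018,532
City of Stonebridge: $1,018,532 × 0.0053 = $5,398.2196
Pinecrest County: $1,018,532 × 0.00542 = $5,520.44344
Cedarvale Township: $1,018,532 × 0.00107 = $1,089.82924
Orrin Falls USD: $1,018,532 × 0.02551 = $25,982.75132
Hospital District: $1,018,532 × 0.0036 = $3,666.7152
Total = $41,657.9588

$41,657.96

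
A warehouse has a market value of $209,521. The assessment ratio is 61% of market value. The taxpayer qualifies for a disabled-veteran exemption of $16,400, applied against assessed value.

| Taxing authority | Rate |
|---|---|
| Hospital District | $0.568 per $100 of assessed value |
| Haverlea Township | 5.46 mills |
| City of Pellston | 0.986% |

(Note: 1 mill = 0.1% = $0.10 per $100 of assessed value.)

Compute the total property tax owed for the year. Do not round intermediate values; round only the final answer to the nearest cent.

$2,339.56

Assessed value = $209,521 × 0.61 = $127,807.81
Taxable value = $127,807.81 − $16,400 = $111,407.81
Hospital District: $111,407.81 × 0.00568 = $632.7963608
Haverlea Township: $111,407.81 × 0.00546 = $608.2866426
City of Pellston: $111,407.81 × 0.00986 = $1,098.4810066
Total = $2,339.56401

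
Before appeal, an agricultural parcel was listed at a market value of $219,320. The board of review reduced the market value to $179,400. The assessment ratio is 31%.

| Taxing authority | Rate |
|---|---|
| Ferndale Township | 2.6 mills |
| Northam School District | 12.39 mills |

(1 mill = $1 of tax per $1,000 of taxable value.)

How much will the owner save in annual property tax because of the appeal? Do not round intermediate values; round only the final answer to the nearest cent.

Old assessed value = $219,320 × 0.31 = $67,989.2
New assessed value = $179,400 × 0.31 = $55,614
Combined rate = 0.0026 + 0.01239 = 0.01499
Old tax = $67,989.2 × 0.01499 = $1,019.158108
New tax = $55,614 × 0.01499 = $833.65386
Reduction = $1,019.158108 − $833.65386 = $185.504248

$185.50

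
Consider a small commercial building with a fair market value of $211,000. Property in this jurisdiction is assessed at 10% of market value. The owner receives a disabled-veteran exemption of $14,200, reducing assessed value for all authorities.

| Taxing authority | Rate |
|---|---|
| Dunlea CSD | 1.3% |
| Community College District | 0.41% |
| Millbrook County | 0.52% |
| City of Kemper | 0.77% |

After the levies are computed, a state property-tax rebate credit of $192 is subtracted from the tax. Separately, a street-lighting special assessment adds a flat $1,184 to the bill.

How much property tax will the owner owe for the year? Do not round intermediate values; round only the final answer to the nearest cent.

$1,199.00

Assessed value = $211,000 × 0.1 = $21,100
Taxable value = $21,100 − $14,200 = $6,900
Dunlea CSD: $6,900 × 0.013 = $89.7
Community College District: $6,900 × 0.0041 = $28.29
Millbrook County: $6,900 × 0.0052 = $35.88
City of Kemper: $6,900 × 0.0077 = $53.13
Levies subtotal = $207
After credit = $207 − $192 = $15
Total = $15 + $1,184 = $1,199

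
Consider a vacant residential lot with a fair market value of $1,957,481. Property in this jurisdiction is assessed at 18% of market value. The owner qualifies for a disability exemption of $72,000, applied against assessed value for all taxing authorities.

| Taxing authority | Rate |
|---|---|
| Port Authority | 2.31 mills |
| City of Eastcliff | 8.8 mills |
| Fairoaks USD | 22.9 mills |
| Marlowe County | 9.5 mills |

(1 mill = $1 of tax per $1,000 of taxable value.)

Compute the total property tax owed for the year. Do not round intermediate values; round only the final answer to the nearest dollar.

$12,198

Assessed value = $1,957,481 × 0.18 = $352,346.58
Taxable value = $352,346.58 − $72,000 = $280,346.58
Port Authority: $280,346.58 × 0.00231 = $647.6005998
City of Eastcliff: $280,346.58 × 0.0088 = $2,467.049904
Fairoaks USD: $280,346.58 × 0.0229 = $6,419.936682
Marlowe County: $280,346.58 × 0.0095 = $2,663.29251
Total = $647.6005998 + $2,467.049904 + $6,419.936682 + $2,663.29251 = $12,197.8796958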